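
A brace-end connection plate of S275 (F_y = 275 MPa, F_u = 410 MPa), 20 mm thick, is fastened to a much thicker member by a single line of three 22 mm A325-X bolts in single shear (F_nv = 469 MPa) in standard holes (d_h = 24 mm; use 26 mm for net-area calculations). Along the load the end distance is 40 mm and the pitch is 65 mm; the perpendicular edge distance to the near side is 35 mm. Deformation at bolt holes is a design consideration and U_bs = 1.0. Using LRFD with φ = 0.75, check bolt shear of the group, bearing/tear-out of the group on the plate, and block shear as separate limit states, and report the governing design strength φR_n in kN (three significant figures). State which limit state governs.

Bolt shear: A_b = π·22²/4 = 380.1 mm²; R_n = 469 × 380.1 × 3 × 1 / 1000 = 534.8 kN → 0.75 × 534.8 = 401 kN.
Bearing: edge l_c = 28, r_n = 275.5 kN; interior l_c = 41, r_n = 403.4 kN; R_n = 275.5 + 2·403.4 = 1082 kN → 812 kN.
Block shear: A_gv = 3400, A_nv = 2100, A_nt = 440 mm²; R_n = min(0.6F_uA_nv, 0.6F_yA_gv) + U_bs·F_u·A_nt = 697 kN → 523 kN.
Bolt shear governs: 401 kN.

401 kN (bolt shear governs)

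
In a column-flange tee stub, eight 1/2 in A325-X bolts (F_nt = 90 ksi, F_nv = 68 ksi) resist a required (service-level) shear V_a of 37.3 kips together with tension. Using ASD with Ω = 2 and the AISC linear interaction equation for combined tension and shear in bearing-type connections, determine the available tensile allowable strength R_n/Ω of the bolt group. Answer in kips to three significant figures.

42.5 kips

A_b = π·0.5²/4 = 0.1963 in²; f_rv = 37.3 / (8 × 0.1963) = 23.75 ksi.
F'_nt = 1.3 F_nt − (Ω F_nt / F_nv) f_rv = 1.3·90 − (2·90/68)·23.75 = 54.14 ksi, capped at F_nt → F'_nt = 54.14 ksi.
R_n = F'_nt · A_b · n = 54.14 × 0.1963 × 8 = 85.05 kips.
Allowable strength R_n/Ω = 85.05 / 2 = 42.5 kips.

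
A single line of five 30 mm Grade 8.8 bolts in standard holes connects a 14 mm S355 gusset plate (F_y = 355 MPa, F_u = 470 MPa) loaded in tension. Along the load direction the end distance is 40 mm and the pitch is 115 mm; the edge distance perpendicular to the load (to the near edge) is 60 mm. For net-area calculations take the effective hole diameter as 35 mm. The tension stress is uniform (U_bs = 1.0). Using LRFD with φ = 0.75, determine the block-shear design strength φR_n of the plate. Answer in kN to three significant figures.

1220 kN

Shear plane L_v = 40 + 4·115 = 500 mm; A_gv = 500 × 14 = 7000 mm².
A_nv = (500 − 4.5·35) × 14 = 4795 mm².
A_nt = (60 − 0.5·35) × 14 = 595 mm².
0.6 F_u A_nv = 1352 kN; 0.6 F_y A_gv = 1491 kN → shear rupture governs the shear term.
R_n = 1352 + 1.0 × 470 × 595 / 1000 = 1632 kN.
Design strength φR_n = 0.75 × 1632 = 1220 kN.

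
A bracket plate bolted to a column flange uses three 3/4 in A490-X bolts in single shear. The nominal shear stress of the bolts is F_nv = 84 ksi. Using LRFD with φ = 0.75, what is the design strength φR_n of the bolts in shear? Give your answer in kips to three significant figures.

A_b = π × 0.75² / 4 = 0.4418 in².
R_n = F_nv · A_b · n · n_s = 84 × 0.4418 × 3 × 1 = 111.3 kips.
Design strength φR_n = 0.75 × 111.3 = 83.5 kips.

83.5 kips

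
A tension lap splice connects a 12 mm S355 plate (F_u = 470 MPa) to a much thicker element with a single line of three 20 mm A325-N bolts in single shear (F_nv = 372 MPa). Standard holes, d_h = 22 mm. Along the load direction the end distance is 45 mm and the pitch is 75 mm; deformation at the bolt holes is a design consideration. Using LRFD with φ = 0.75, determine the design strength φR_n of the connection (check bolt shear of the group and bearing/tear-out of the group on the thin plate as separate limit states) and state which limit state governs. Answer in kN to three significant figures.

Bolt shear: A_b = π·20²/4 = 314.2 mm²; R_n = 372 × 314.2 × 3 × 1 / 1000 = 350.6 kN → 0.75 × 350.6 = 263 kN.
Bearing (1.2 l_c t F_u ≤ 2.4 d t F_u): upper limit = 2.4·20·12·470 / 1000 = 270.7 kN.
  Edge l_c = 45 − 22/2 = 34 → r_n = 230.1 kN; interior l_c = 75 − 22 = 53 → r_n = 270.7 kN.
  R_n,bearing = 1·230.1 + 2·270.7 = 771.6 kN → 0.75 × 771.6 = 579 kN.
Bolt shear governs: 263 kN.

263 kN (bolt shear governs)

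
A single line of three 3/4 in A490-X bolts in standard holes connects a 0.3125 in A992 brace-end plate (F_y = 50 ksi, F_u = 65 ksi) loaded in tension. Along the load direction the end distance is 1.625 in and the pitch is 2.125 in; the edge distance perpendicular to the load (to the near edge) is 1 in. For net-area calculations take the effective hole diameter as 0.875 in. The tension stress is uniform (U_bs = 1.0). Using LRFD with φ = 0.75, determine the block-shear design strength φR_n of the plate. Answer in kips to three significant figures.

42.3 kips

Shear plane L_v = 1.625 + 2·2.125 = 5.875 in; A_gv = 5.875 × 0.3125 = 1.836 in².
A_nv = (5.875 − 2.5·0.875) × 0.3125 = 1.152 in².
A_nt = (1 − 0.5·0.875) × 0.3125 = 0.1758 in².
0.6 F_u A_nv = 44.94 kips; 0.6 F_y A_gv = 55.08 kips → shear rupture governs the shear term.
R_n = 44.94 + 1.0 × 65 × 0.1758 = 56.37 kips.
Design strength φR_n = 0.75 × 56.37 = 42.3 kips.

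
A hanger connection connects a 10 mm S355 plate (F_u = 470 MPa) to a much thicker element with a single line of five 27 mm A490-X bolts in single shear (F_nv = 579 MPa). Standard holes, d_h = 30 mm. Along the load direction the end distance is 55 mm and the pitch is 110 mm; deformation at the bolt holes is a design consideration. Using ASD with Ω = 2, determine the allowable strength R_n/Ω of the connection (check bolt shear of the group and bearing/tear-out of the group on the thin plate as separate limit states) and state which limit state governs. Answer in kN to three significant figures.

722 kN (bearing governs)

Bolt shear: A_b = π·27²/4 = 572.6 mm²; R_n = 579 × 572.6 × 5 × 1 / 1000 = 1658 kN → 1658 / 2 = 829 kN.
Bearing (1.2 l_c t F_u ≤ 2.4 d t F_u): upper limit = 2.4·27·10·470 / 1000 = 304.6 kN.
  Edge l_c = 55 − 30/2 = 40 → r_n = 225.6 kN; interior l_c = 110 − 30 = 80 → r_n = 304.6 kN.
  R_n,bearing = 1·225.6 + 4·304.6 = 1444 kN → 1444 / 2 = 722 kN.
Bearing governs: 722 kN.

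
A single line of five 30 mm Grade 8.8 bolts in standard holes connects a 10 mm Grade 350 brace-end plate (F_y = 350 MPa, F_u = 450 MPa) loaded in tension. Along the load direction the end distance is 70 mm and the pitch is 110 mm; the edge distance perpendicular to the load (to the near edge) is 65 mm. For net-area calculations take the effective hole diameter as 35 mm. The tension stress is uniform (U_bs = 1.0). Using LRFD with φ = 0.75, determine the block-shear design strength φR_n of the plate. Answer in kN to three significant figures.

874 kN

Shear plane L_v = 70 + 4·110 = 510 mm; A_gv = 510 × 10 = 5100 mm².
A_nv = (510 − 4.5·35) × 10 = 3525 mm².
A_nt = (65 − 0.5·35) × 10 = 475 mm².
0.6 F_u A_nv = 951.8 kN; 0.6 F_y A_gv = 1071 kN → shear rupture governs the shear term.
R_n = 951.8 + 1.0 × 450 × 475 / 1000 = 1166 kN.
Design strength φR_n = 0.75 × 1166 = 874 kN.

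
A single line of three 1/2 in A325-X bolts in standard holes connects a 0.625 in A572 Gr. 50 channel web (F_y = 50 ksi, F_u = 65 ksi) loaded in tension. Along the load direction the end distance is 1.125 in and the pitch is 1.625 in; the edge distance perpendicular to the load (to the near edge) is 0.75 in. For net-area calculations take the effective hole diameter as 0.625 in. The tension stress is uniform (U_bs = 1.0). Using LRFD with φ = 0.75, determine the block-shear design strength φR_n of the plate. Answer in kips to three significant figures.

64.7 kips

Shear plane L_v = 1.125 + 2·1.625 = 4.375 in; A_gv = 4.375 × 0.625 = 2.734 in².
A_nv = (4.375 − 2.5·0.625) × 0.625 = 1.758 in².
A_nt = (0.75 − 0.5·0.625) × 0.625 = 0.2734 in².
0.6 F_u A_nv = 68.55 kips; 0.6 F_y A_gv = 82.03 kips → shear rupture governs the shear term.
R_n = 68.55 + 1.0 × 65 × 0.2734 = 86.33 kips.
Design strength φR_n = 0.75 × 86.33 = 64.7 kips.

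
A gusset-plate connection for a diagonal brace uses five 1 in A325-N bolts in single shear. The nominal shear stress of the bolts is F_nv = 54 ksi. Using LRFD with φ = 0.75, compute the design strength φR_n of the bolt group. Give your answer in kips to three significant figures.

159 kips

A_b = π × 1² / 4 = 0.7854 in².
R_n = F_nv · A_b · n · n_s = 54 × 0.7854 × 5 × 1 = 212.1 kips.
Design strength φR_n = 0.75 × 212.1 = 159 kips.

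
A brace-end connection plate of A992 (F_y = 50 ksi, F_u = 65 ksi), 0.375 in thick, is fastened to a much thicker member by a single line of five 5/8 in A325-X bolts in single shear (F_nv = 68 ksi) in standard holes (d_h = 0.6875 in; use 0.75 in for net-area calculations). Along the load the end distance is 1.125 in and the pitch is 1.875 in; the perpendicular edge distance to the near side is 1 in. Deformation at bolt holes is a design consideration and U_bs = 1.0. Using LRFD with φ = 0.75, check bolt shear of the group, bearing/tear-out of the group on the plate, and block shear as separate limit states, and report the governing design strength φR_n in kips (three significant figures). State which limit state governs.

Bolt shear: A_b = π·0.625²/4 = 0.3068 in²; R_n = 68 × 0.3068 × 5 × 1 = 104.3 kips → 0.75 × 104.3 = 78.2 kips.
Bearing: edge l_c = 0.7812, r_n = 22.85 kips; interior l_c = 1.188, r_n = 34.73 kips; R_n = 22.85 + 4·34.73 = 161.8 kips → 121 kips.
Block shear: A_gv = 3.234, A_nv = 1.969, A_nt = 0.2344 in²; R_n = min(0.6F_uA_nv, 0.6F_yA_gv) + U_bs·F_u·A_nt = 92.02 kips → 69 kips.
Block shear governs: 69 kips.

69 kips (block shear governs)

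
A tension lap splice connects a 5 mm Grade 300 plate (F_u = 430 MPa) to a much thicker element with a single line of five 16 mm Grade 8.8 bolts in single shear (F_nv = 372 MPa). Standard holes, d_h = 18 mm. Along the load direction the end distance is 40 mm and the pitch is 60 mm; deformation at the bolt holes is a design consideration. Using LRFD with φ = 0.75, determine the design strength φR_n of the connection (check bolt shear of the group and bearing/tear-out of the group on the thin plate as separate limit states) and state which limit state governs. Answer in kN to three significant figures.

Bolt shear: A_b = π·16²/4 = 201.1 mm²; R_n = 372 × 201.1 × 5 × 1 / 1000 = 374 kN → 0.75 × 374 = 280 kN.
Bearing (1.2 l_c t F_u ≤ 2.4 d t F_u): upper limit = 2.4·16·5·430 / 1000 = 82.56 kN.
  Edge l_c = 40 − 18/2 = 31 → r_n = 79.98 kN; interior l_c = 60 − 18 = 42 → r_n = 82.56 kN.
  R_n,bearing = 1·79.98 + 4·82.56 = 410.2 kN → 0.75 × 410.2 = 308 kN.
Bolt shear governs: 280 kN.

280 kN (bolt shear governs)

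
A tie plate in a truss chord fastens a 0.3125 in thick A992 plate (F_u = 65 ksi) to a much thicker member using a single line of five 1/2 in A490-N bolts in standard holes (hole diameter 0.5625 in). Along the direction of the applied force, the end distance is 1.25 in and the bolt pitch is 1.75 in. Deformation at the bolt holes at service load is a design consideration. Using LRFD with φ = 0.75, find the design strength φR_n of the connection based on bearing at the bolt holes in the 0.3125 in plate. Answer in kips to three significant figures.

90.8 kips

Per bolt r_n = 1.2 l_c t F_u ≤ 2.4 d t F_u; upper limit = 2.4 × 0.5 × 0.3125 × 65 = 24.38 kips.
Edge bolt: l_c = 1.25 − 0.5625/2 = 0.9688 in → 1.2 × 0.9688 × 0.3125 × 65 = 23.61 → r_n = 23.61 kips.
Interior bolts: l_c = 1.75 − 0.5625 = 1.188 in → 1.2 × 1.188 × 0.3125 × 65 = 28.95 → r_n = 24.38 kips.
R_n = 1 × 23.61 + 4 × 24.38 = 121.1 kips.
Design strength φR_n = 0.75 × 121.1 = 90.8 kips.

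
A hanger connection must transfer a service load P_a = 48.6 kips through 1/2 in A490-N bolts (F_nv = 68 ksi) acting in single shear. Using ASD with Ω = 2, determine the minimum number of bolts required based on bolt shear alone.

8 bolts

A_b = π·0.5²/4 = 0.1963 in².
Per-bolt allowable strength R_n/Ω = 68 × 0.1963 × 1 / 2 = 6.676 kips.
n ≥ 48.6 / 6.676 = 7.28 → use 8 bolts.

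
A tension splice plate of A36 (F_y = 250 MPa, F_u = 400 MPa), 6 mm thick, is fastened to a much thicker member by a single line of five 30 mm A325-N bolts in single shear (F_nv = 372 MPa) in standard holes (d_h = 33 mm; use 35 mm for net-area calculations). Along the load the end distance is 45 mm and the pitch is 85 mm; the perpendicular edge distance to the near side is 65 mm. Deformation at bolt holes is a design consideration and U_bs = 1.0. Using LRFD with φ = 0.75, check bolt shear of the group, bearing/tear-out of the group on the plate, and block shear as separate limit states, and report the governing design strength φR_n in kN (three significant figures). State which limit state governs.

331 kN (block shear governs)

Bolt shear: A_b = π·30²/4 = 706.9 mm²; R_n = 372 × 706.9 × 5 × 1 / 1000 = 1315 kN → 0.75 × 1315 = 986 kN.
Bearing: edge l_c = 28.5, r_n = 82.08 kN; interior l_c = 52, r_n = 149.8 kN; R_n = 82.08 + 4·149.8 = 681.1 kN → 511 kN.
Block shear: A_gv = 2310, A_nv = 1365, A_nt = 285 mm²; R_n = min(0.6F_uA_nv, 0.6F_yA_gv) + U_bs·F_u·A_nt = 441.6 kN → 331 kN.
Block shear governs: 331 kN.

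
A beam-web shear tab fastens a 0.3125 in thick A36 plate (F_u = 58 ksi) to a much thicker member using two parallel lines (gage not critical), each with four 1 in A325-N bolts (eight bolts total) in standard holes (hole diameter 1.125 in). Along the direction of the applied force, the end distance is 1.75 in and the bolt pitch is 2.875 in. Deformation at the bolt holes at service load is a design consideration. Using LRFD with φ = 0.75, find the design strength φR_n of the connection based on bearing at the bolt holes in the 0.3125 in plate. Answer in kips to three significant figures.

Per bolt r_n = 1.2 l_c t F_u ≤ 2.4 d t F_u; upper limit = 2.4 × 1 × 0.3125 × 58 = 43.5 kips.
Edge bolt: l_c = 1.75 − 1.125/2 = 1.188 in → 1.2 × 1.188 × 0.3125 × 58 = 25.83 → r_n = 25.83 kips.
Interior bolts: l_c = 2.875 − 1.125 = 1.75 in → 1.2 × 1.75 × 0.3125 × 58 = 38.06 → r_n = 38.06 kips.
R_n = 2 × 25.83 + 6 × 38.06 = 280 kips.
Design strength φR_n = 0.75 × 280 = 210 kips.

210 kips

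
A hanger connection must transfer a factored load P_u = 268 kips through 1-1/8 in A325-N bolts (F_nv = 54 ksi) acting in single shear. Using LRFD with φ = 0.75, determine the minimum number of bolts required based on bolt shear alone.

7 bolts

A_b = π·1.125²/4 = 0.994 in².
Per-bolt design strength φR_n = 0.75 × 54 × 0.994 × 1 = 40.26 kips.
n ≥ 268 / 40.26 = 6.657 → use 7 bolts.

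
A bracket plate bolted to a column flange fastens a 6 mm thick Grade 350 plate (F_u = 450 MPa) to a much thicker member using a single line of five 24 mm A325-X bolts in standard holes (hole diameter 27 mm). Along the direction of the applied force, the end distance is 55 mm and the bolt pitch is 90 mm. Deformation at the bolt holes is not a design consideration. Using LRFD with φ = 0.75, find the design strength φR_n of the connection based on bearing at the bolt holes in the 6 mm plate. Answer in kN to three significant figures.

709 kN

Per bolt r_n = 1.5 l_c t F_u ≤ 3.0 d t F_u; upper limit = 3.0 × 24 × 6 × 450 / 1000 = 194.4 kN.
Edge bolt: l_c = 55 − 27/2 = 41.5 mm → 1.5 × 41.5 × 6 × 450 / 1000 = 168.1 → r_n = 168.1 kN.
Interior bolts: l_c = 90 − 27 = 63 mm → 1.5 × 63 × 6 × 450 / 1000 = 255.2 → r_n = 194.4 kN.
R_n = 1 × 168.1 + 4 × 194.4 = 945.7 kN.
Design strength φR_n = 0.75 × 945.7 = 709 kN.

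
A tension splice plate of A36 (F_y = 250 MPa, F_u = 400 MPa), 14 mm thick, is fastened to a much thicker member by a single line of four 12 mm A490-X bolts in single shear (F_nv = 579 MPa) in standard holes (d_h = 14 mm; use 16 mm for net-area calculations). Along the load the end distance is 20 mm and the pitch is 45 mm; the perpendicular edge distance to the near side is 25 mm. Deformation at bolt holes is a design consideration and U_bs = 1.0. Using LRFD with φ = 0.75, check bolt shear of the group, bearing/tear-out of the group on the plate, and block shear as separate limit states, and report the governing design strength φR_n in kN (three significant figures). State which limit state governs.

196 kN (bolt shear governs)

Bolt shear: A_b = π·12²/4 = 113.1 mm²; R_n = 579 × 113.1 × 4 × 1 / 1000 = 261.9 kN → 0.75 × 261.9 = 196 kN.
Bearing: edge l_c = 13, r_n = 87.36 kN; interior l_c = 31, r_n = 161.3 kN; R_n = 87.36 + 3·161.3 = 571.2 kN → 428 kN.
Block shear: A_gv = 2170, A_nv = 1386, A_nt = 238 mm²; R_n = min(0.6F_uA_nv, 0.6F_yA_gv) + U_bs·F_u·A_nt = 420.7 kN → 316 kN.
Bolt shear governs: 196 kN.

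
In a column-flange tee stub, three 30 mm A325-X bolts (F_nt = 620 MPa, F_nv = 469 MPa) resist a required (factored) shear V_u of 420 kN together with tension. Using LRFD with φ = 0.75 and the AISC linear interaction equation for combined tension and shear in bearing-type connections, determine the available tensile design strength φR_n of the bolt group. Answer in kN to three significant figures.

727 kN

A_b = π·30²/4 = 706.9 mm²; f_rv = 420 × 1000 / (3 × 706.9) = 198.1 MPa.
F'_nt = 1.3 F_nt − (F_nt / φF_nv) f_rv = 1.3·620 − (620/(0.75·469))·198.1 = 456.9 MPa, capped at F_nt → F'_nt = 456.9 MPa.
R_n = F'_nt · A_b · n = 456.9 × 706.9 × 3 / 1000 = 968.9 kN.
Design strength φR_n = 0.75 × 968.9 = 727 kN.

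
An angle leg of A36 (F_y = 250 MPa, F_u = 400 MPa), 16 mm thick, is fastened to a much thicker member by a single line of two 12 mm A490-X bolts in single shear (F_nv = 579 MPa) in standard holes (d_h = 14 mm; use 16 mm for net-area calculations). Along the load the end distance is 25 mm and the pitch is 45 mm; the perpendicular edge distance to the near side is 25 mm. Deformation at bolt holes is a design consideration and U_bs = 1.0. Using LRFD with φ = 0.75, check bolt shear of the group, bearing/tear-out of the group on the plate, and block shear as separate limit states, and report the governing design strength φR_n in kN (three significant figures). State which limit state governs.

98.2 kN (bolt shear governs)

Bolt shear: A_b = π·12²/4 = 113.1 mm²; R_n = 579 × 113.1 × 2 × 1 / 1000 = 131 kN → 0.75 × 131 = 98.2 kN.
Bearing: edge l_c = 18, r_n = 138.2 kN; interior l_c = 31, r_n = 184.3 kN; R_n = 138.2 + 1·184.3 = 322.6 kN → 242 kN.
Block shear: A_gv = 1120, A_nv = 736, A_nt = 272 mm²; R_n = min(0.6F_uA_nv, 0.6F_yA_gv) + U_bs·F_u·A_nt = 276.8 kN → 208 kN.
Bolt shear governs: 98.2 kN.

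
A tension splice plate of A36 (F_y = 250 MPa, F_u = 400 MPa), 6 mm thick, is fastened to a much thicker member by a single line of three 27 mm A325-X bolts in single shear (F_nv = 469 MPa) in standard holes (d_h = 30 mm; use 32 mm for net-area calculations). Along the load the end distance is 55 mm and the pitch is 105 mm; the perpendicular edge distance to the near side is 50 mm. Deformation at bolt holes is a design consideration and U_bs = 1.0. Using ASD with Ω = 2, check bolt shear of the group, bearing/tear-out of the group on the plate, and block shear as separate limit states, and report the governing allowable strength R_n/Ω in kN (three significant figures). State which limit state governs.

160 kN (block shear governs)

Bolt shear: A_b = π·27²/4 = 572.6 mm²; R_n = 469 × 572.6 × 3 × 1 / 1000 = 805.6 kN → 805.6 / 2 = 403 kN.
Bearing: edge l_c = 40, r_n = 115.2 kN; interior l_c = 75, r_n = 155.5 kN; R_n = 115.2 + 2·155.5 = 426.2 kN → 213 kN.
Block shear: A_gv = 1590, A_nv = 1110, A_nt = 204 mm²; R_n = min(0.6F_uA_nv, 0.6F_yA_gv) + U_bs·F_u·A_nt = 320.1 kN → 160 kN.
Block shear governs: 160 kN.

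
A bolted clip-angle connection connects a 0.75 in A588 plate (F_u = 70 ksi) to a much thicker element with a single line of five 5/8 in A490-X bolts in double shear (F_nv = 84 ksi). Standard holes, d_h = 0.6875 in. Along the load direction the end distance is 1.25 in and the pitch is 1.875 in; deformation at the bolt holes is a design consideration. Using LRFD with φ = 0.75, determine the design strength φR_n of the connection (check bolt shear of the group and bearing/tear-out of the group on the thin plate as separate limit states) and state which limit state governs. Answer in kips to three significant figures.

193 kips (bolt shear governs)

Bolt shear: A_b = π·0.625²/4 = 0.3068 in²; R_n = 84 × 0.3068 × 5 × 2 = 257.7 kips → 0.75 × 257.7 = 193 kips.
Bearing (1.2 l_c t F_u ≤ 2.4 d t F_u): upper limit = 2.4·0.625·0.75·70 = 78.75 kips.
  Edge l_c = 1.25 − 0.6875/2 = 0.9062 → r_n = 57.09 kips; interior l_c = 1.875 − 0.6875 = 1.188 → r_n = 74.81 kips.
  R_n,bearing = 1·57.09 + 4·74.81 = 356.3 kips → 0.75 × 356.3 = 267 kips.
Bolt shear governs: 193 kips.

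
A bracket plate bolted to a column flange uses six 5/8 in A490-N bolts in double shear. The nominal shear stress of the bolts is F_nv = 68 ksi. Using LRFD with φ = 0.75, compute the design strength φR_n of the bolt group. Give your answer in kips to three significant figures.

A_b = π × 0.625² / 4 = 0.3068 in².
R_n = F_nv · A_b · n · n_s = 68 × 0.3068 × 6 × 2 = 250.3 kips.
Design strength φR_n = 0.75 × 250.3 = 188 kips.

188 kips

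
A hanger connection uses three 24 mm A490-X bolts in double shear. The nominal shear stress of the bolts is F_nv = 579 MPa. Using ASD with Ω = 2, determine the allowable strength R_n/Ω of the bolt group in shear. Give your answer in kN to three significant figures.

786 kN

A_b = π × 24² / 4 = 452.4 mm².
R_n = F_nv · A_b · n · n_s = 579 × 452.4 × 3 × 2 / 1000 = 1572 kN.
Allowable strength R_n/Ω = 1572 / 2 = 786 kN.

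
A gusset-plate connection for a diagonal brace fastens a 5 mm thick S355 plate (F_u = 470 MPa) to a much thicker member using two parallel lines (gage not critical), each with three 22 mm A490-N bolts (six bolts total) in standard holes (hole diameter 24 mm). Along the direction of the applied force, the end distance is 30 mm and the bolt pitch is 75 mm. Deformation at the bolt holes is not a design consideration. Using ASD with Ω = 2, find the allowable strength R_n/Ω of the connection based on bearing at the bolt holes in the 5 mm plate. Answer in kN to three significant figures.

374 kN

Per bolt r_n = 1.5 l_c t F_u ≤ 3.0 d t F_u; upper limit = 3.0 × 22 × 5 × 470 / 1000 = 155.1 kN.
Edge bolt: l_c = 30 − 24/2 = 18 mm → 1.5 × 18 × 5 × 470 / 1000 = 63.45 → r_n = 63.45 kN.
Interior bolts: l_c = 75 − 24 = 51 mm → 1.5 × 51 × 5 × 470 / 1000 = 179.8 → r_n = 155.1 kN.
R_n = 2 × 63.45 + 4 × 155.1 = 747.3 kN.
Allowable strength R_n/Ω = 747.3 / 2 = 374 kN.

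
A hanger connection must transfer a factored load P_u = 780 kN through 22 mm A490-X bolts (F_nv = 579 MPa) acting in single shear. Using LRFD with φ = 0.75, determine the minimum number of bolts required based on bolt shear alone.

5 bolts

A_b = π·22²/4 = 380.1 mm².
Per-bolt design strength φR_n = 0.75 × 579 × 380.1 × 1 / 1000 = 165.1 kN.
n ≥ 780 / 165.1 = 4.725 → use 5 bolts.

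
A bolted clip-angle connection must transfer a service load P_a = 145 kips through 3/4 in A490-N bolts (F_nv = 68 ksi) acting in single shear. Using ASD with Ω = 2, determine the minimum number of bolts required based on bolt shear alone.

A_b = π·0.75²/4 = 0.4418 in².
Per-bolt allowable strength R_n/Ω = 68 × 0.4418 × 1 / 2 = 15.02 kips.
n ≥ 145 / 15.02 = 9.653 → use 10 bolts.

10 bolts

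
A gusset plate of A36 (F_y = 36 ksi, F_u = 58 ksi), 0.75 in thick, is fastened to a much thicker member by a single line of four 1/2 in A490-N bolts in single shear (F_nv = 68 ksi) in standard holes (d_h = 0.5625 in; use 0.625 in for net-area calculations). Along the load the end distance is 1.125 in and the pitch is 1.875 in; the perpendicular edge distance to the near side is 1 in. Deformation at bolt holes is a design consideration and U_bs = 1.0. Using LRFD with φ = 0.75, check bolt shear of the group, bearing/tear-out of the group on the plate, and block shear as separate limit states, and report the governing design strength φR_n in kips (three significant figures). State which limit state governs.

40.1 kips (bolt shear governs)

Bolt shear: A_b = π·0.5²/4 = 0.1963 in²; R_n = 68 × 0.1963 × 4 × 1 = 53.41 kips → 0.75 × 53.41 = 40.1 kips.
Bearing: edge l_c = 0.8438, r_n = 44.04 kips; interior l_c = 1.312, r_n = 52.2 kips; R_n = 44.04 + 3·52.2 = 200.6 kips → 150 kips.
Block shear: A_gv = 5.062, A_nv = 3.422, A_nt = 0.5156 in²; R_n = min(0.6F_uA_nv, 0.6F_yA_gv) + U_bs·F_u·A_nt = 139.3 kips → 104 kips.
Bolt shear governs: 40.1 kips.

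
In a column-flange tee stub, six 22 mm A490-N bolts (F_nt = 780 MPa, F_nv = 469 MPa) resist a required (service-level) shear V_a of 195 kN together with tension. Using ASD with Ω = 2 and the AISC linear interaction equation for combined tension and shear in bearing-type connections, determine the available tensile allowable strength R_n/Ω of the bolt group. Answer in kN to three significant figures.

A_b = π·22²/4 = 380.1 mm²; f_rv = 195 × 1000 / (6 × 380.1) = 85.5 MPa.
F'_nt = 1.3 F_nt − (Ω F_nt / F_nv) f_rv = 1.3·780 − (2·780/469)·85.5 = 729.6 MPa, capped at F_nt → F'_nt = 729.6 MPa.
R_n = F'_nt · A_b · n = 729.6 × 380.1 × 6 / 1000 = 1664 kN.
Allowable strength R_n/Ω = 1664 / 2 = 832 kN.

832 kN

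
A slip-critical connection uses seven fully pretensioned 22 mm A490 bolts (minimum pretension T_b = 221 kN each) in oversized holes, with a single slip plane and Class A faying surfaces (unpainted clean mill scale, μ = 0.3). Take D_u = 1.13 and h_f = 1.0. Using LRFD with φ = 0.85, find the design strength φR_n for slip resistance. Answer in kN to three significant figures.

R_n = μ · D_u · h_f · T_b · n_s · n_b = 0.3 × 1.13 × 1.0 × 221 × 1 × 7 = 524.4 kN.
Design strength φR_n = 0.85 × 524.4 = 446 kN.

446 kN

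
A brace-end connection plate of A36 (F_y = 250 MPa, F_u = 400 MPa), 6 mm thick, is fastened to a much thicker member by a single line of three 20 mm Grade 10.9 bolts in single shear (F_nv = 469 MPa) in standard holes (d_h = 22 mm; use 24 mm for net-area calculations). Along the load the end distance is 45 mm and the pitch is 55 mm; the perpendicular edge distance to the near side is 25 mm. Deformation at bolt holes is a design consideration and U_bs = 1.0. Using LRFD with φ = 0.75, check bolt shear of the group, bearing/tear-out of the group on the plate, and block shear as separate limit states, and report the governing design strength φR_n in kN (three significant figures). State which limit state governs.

126 kN (block shear governs)

Bolt shear: A_b = π·20²/4 = 314.2 mm²; R_n = 469 × 314.2 × 3 × 1 / 1000 = 442 kN → 0.75 × 442 = 332 kN.
Bearing: edge l_c = 34, r_n = 97.92 kN; interior l_c = 33, r_n = 95.04 kN; R_n = 97.92 + 2·95.04 = 288 kN → 216 kN.
Block shear: A_gv = 930, A_nv = 570, A_nt = 78 mm²; R_n = min(0.6F_uA_nv, 0.6F_yA_gv) + U_bs·F_u·A_nt = 168 kN → 126 kN.
Block shear governs: 126 kN.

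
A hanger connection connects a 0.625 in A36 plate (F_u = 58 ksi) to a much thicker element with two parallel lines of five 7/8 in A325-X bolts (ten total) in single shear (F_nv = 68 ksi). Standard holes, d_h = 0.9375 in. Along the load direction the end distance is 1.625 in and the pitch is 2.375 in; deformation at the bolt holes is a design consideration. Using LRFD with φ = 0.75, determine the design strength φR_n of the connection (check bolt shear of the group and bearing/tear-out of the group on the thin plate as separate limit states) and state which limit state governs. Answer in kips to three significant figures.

Bolt shear: A_b = π·0.875²/4 = 0.6013 in²; R_n = 68 × 0.6013 × 10 × 1 = 408.9 kips → 0.75 × 408.9 = 307 kips.
Bearing (1.2 l_c t F_u ≤ 2.4 d t F_u): upper limit = 2.4·0.875·0.625·58 = 76.12 kips.
  Edge l_c = 1.625 − 0.9375/2 = 1.156 → r_n = 50.3 kips; interior l_c = 2.375 − 0.9375 = 1.438 → r_n = 62.53 kips.
  R_n,bearing = 2·50.3 + 8·62.53 = 600.8 kips → 0.75 × 600.8 = 451 kips.
Bolt shear governs: 307 kips.

307 kips (bolt shear governs)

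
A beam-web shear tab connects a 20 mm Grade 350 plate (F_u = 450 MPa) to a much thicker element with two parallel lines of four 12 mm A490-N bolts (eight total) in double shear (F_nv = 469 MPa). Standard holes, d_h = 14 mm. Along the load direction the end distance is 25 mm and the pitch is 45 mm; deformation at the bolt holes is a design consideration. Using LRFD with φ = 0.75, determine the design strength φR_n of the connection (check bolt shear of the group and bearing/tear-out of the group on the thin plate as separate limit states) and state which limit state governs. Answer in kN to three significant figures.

637 kN (bolt shear governs)

Bolt shear: A_b = π·12²/4 = 113.1 mm²; R_n = 469 × 113.1 × 8 × 2 / 1000 = 848.7 kN → 0.75 × 848.7 = 637 kN.
Bearing (1.2 l_c t F_u ≤ 2.4 d t F_u): upper limit = 2.4·12·20·450 / 1000 = 259.2 kN.
  Edge l_c = 25 − 14/2 = 18 → r_n = 194.4 kN; interior l_c = 45 − 14 = 31 → r_n = 259.2 kN.
  R_n,bearing = 2·194.4 + 6·259.2 = 1944 kN → 0.75 × 1944 = 1460 kN.
Bolt shear governs: 637 kN.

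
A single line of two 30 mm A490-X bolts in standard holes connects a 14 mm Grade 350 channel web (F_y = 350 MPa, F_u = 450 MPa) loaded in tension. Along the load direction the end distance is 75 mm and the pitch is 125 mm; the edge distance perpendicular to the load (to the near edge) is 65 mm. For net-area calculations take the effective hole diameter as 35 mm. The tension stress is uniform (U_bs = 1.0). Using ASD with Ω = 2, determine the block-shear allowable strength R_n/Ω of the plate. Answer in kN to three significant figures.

Shear plane L_v = 75 + 1·125 = 200 mm; A_gv = 200 × 14 = 2800 mm².
A_nv = (200 − 1.5·35) × 14 = 2065 mm².
A_nt = (65 − 0.5·35) × 14 = 665 mm².
0.6 F_u A_nv = 557.6 kN; 0.6 F_y A_gv = 588 kN → shear rupture governs the shear term.
R_n = 557.6 + 1.0 × 450 × 665 / 1000 = 856.8 kN.
Allowable strength R_n/Ω = 856.8 / 2 = 428 kN.

428 kN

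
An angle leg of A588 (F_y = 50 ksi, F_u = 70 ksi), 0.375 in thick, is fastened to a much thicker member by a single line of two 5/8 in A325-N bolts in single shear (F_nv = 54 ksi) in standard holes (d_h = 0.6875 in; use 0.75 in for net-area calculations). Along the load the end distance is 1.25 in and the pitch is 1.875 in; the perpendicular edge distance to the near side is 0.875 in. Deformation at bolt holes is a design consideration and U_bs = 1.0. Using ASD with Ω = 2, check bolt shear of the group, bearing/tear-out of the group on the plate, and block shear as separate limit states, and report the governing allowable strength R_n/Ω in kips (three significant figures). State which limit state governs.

Bolt shear: A_b = π·0.625²/4 = 0.3068 in²; R_n = 54 × 0.3068 × 2 × 1 = 33.13 kips → 33.13 / 2 = 16.6 kips.
Bearing: edge l_c = 0.9062, r_n = 28.55 kips; interior l_c = 1.188, r_n = 37.41 kips; R_n = 28.55 + 1·37.41 = 65.95 kips → 33 kips.
Block shear: A_gv = 1.172, A_nv = 0.75, A_nt = 0.1875 in²; R_n = min(0.6F_uA_nv, 0.6F_yA_gv) + U_bs·F_u·A_nt = 44.62 kips → 22.3 kips.
Bolt shear governs: 16.6 kips.

16.6 kips (bolt shear governs)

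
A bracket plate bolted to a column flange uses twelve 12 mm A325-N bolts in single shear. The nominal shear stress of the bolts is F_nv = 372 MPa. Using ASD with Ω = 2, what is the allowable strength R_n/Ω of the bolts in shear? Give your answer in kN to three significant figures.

A_b = π × 12² / 4 = 113.1 mm².
R_n = F_nv · A_b · n · n_s = 372 × 113.1 × 12 × 1 / 1000 = 504.9 kN.
Allowable strength R_n/Ω = 504.9 / 2 = 252 kN.

252 kN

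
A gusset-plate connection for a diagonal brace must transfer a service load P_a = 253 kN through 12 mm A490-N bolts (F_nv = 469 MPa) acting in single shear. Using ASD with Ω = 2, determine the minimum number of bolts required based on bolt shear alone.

10 bolts

A_b = π·12²/4 = 113.1 mm².
Per-bolt allowable strength R_n/Ω = 469 × 113.1 × 1 / 1000 / 2 = 26.52 kN.
n ≥ 253 / 26.52 = 9.539 → use 10 bolts.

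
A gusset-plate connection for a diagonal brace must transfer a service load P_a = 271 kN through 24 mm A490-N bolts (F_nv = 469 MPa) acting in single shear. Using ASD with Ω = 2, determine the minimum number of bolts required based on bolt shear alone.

A_b = π·24²/4 = 452.4 mm².
Per-bolt allowable strength R_n/Ω = 469 × 452.4 × 1 / 1000 / 2 = 106.1 kN.
n ≥ 271 / 106.1 = 2.555 → use 3 bolts.

3 bolts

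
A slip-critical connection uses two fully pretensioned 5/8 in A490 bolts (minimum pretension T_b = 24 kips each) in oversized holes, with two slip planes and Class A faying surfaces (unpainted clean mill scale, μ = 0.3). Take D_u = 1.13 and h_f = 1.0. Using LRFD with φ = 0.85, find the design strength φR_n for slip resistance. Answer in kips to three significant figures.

R_n = μ · D_u · h_f · T_b · n_s · n_b = 0.3 × 1.13 × 1.0 × 24 × 2 × 2 = 32.54 kips.
Design strength φR_n = 0.85 × 32.54 = 27.7 kips.

27.7 kips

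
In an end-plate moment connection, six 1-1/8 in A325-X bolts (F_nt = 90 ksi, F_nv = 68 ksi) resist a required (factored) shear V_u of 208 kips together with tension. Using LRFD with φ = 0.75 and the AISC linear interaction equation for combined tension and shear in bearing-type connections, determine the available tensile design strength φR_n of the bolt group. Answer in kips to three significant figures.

A_b = π·1.125²/4 = 0.994 in²; f_rv = 208 / (6 × 0.994) = 34.88 ksi.
F'_nt = 1.3 F_nt − (F_nt / φF_nv) f_rv = 1.3·90 − (90/(0.75·68))·34.88 = 55.46 ksi, capped at F_nt → F'_nt = 55.46 ksi.
R_n = F'_nt · A_b · n = 55.46 × 0.994 × 6 = 330.7 kips.
Design strength φR_n = 0.75 × 330.7 = 248 kips.

248 kips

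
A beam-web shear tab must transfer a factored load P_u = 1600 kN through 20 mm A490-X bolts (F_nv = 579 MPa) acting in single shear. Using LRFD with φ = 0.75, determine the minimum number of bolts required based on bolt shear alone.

A_b = π·20²/4 = 314.2 mm².
Per-bolt design strength φR_n = 0.75 × 579 × 314.2 × 1 / 1000 = 136.4 kN.
n ≥ 1600 / 136.4 = 11.73 → use 12 bolts.

12 bolts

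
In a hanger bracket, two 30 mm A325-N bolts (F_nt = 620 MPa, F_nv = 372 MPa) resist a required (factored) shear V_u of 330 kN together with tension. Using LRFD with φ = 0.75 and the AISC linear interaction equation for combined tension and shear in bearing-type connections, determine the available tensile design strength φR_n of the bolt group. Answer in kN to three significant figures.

A_b = π·30²/4 = 706.9 mm²; f_rv = 330 × 1000 / (2 × 706.9) = 233.4 MPa.
F'_nt = 1.3 F_nt − (F_nt / φF_nv) f_rv = 1.3·620 − (620/(0.75·372))·233.4 = 287.3 MPa, capped at F_nt → F'_nt = 287.3 MPa.
R_n = F'_nt · A_b · n = 287.3 × 706.9 × 2 / 1000 = 406.1 kN.
Design strength φR_n = 0.75 × 406.1 = 305 kN.

305 kN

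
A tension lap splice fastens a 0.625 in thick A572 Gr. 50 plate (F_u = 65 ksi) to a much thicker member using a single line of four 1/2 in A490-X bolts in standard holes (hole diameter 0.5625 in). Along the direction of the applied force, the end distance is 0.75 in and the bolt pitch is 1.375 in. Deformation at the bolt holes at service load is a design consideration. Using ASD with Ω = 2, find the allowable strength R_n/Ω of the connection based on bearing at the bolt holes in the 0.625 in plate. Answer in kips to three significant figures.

Per bolt r_n = 1.2 l_c t F_u ≤ 2.4 d t F_u; upper limit = 2.4 × 0.5 × 0.625 × 65 = 48.75 kips.
Edge bolt: l_c = 0.75 − 0.5625/2 = 0.4688 in → 1.2 × 0.4688 × 0.625 × 65 = 22.85 → r_n = 22.85 kips.
Interior bolts: l_c = 1.375 − 0.5625 = 0.8125 in → 1.2 × 0.8125 × 0.625 × 65 = 39.61 → r_n = 39.61 kips.
R_n = 1 × 22.85 + 3 × 39.61 = 141.7 kips.
Allowable strength R_n/Ω = 141.7 / 2 = 70.8 kips.

70.8 kips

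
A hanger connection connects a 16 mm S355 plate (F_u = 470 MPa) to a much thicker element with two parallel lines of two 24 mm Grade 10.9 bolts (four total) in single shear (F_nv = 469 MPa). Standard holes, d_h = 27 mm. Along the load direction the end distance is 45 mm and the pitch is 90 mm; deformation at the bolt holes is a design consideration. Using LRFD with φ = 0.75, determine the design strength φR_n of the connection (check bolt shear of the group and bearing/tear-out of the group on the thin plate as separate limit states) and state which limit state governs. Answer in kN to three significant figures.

637 kN (bolt shear governs)

Bolt shear: A_b = π·24²/4 = 452.4 mm²; R_n = 469 × 452.4 × 4 × 1 / 1000 = 848.7 kN → 0.75 × 848.7 = 637 kN.
Bearing (1.2 l_c t F_u ≤ 2.4 d t F_u): upper limit = 2.4·24·16·470 / 1000 = 433.2 kN.
  Edge l_c = 45 − 27/2 = 31.5 → r_n = 284.3 kN; interior l_c = 90 − 27 = 63 → r_n = 433.2 kN.
  R_n,bearing = 2·284.3 + 2·433.2 = 1435 kN → 0.75 × 1435 = 1080 kN.
Bolt shear governs: 637 kN.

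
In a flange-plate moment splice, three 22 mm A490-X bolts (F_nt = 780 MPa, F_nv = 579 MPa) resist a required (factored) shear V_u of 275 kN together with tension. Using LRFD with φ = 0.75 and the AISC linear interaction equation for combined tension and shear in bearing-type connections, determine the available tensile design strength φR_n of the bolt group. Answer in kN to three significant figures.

A_b = π·22²/4 = 380.1 mm²; f_rv = 275 × 1000 / (3 × 380.1) = 241.1 MPa.
F'_nt = 1.3 F_nt − (F_nt / φF_nv) f_rv = 1.3·780 − (780/(0.75·579))·241.1 = 580.9 MPa, capped at F_nt → F'_nt = 580.9 MPa.
R_n = F'_nt · A_b · n = 580.9 × 380.1 × 3 / 1000 = 662.4 kN.
Design strength φR_n = 0.75 × 662.4 = 497 kN.

497 kN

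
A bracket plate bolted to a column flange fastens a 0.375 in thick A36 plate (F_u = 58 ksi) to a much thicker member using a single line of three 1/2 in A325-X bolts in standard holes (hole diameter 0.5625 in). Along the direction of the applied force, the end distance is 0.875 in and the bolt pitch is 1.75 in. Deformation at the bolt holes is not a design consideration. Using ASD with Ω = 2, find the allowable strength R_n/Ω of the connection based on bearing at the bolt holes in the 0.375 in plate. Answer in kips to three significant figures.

Per bolt r_n = 1.5 l_c t F_u ≤ 3.0 d t F_u; upper limit = 3.0 × 0.5 × 0.375 × 58 = 32.62 kips.
Edge bolt: l_c = 0.875 − 0.5625/2 = 0.5938 in → 1.5 × 0.5938 × 0.375 × 58 = 19.37 → r_n = 19.37 kips.
Interior bolts: l_c = 1.75 − 0.5625 = 1.188 in → 1.5 × 1.188 × 0.375 × 58 = 38.74 → r_n = 32.62 kips.
R_n = 1 × 19.37 + 2 × 32.62 = 84.62 kips.
Allowable strength R_n/Ω = 84.62 / 2 = 42.3 kips.

42.3 kips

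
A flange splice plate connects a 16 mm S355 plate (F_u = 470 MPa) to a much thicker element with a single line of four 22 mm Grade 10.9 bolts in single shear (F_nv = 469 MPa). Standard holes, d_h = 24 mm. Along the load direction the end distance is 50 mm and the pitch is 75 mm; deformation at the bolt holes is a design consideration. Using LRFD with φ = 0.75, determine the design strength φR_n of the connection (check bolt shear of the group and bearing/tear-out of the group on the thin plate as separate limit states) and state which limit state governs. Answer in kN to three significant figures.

Bolt shear: A_b = π·22²/4 = 380.1 mm²; R_n = 469 × 380.1 × 4 × 1 / 1000 = 713.1 kN → 0.75 × 713.1 = 535 kN.
Bearing (1.2 l_c t F_u ≤ 2.4 d t F_u): upper limit = 2.4·22·16·470 / 1000 = 397.1 kN.
  Edge l_c = 50 − 24/2 = 38 → r_n = 342.9 kN; interior l_c = 75 − 24 = 51 → r_n = 397.1 kN.
  R_n,bearing = 1·342.9 + 3·397.1 = 1534 kN → 0.75 × 1534 = 1150 kN.
Bolt shear governs: 535 kN.

535 kN (bolt shear governs)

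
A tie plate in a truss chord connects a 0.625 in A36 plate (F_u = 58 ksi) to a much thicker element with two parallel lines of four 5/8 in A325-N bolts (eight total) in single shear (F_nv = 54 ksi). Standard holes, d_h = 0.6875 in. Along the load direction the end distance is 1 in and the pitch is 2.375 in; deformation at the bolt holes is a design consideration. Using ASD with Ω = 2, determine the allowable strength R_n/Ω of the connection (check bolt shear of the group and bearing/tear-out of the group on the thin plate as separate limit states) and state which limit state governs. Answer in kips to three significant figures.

Bolt shear: A_b = π·0.625²/4 = 0.3068 in²; R_n = 54 × 0.3068 × 8 × 1 = 132.5 kips → 132.5 / 2 = 66.3 kips.
Bearing (1.2 l_c t F_u ≤ 2.4 d t F_u): upper limit = 2.4·0.625·0.625·58 = 54.38 kips.
  Edge l_c = 1 − 0.6875/2 = 0.6562 → r_n = 28.55 kips; interior l_c = 2.375 − 0.6875 = 1.688 → r_n = 54.38 kips.
  R_n,bearing = 2·28.55 + 6·54.38 = 383.3 kips → 383.3 / 2 = 192 kips.
Bolt shear governs: 66.3 kips.

66.3 kips (bolt shear governs)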